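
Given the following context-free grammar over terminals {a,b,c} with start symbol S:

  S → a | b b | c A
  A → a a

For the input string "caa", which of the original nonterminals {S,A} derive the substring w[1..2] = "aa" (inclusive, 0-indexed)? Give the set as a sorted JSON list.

Convert to CNF:
  S -> T1 T1 | T2 A | a
  A -> T0 T0
  T0 -> a
  T1 -> b
  T2 -> c

Fill CYK table bottom-up, restricted to cells inside w[1..2]:
  [1..1]={S,T0}  "a"  orig:{S}
  [2..2]={S,T0}  "a"  orig:{S}
  [1..2]={A}  "aa"

Original NTs in T[1,2] deriving "aa": ["A"]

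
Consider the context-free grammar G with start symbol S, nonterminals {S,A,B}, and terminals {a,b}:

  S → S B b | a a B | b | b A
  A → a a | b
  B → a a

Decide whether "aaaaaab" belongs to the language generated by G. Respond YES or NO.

Convert to CNF:
  S -> S X2 | T0 X3 | T1 A | b
  A -> T0 T0 | b
  B -> T0 T0
  T0 -> a
  T1 -> b
  X2 -> B T1
  X3 -> T0 B

CYK table (by increasing span):
  [0..0]={T0}  "a"  orig:{}
  [1..1]={T0}  "a"  orig:{}
  [2..2]={T0}  "a"  orig:{}
  [3..3]={T0}  "a"  orig:{}
  [4..4]={T0}  "a"  orig:{}
  [5..5]={T0}  "a"  orig:{}
  [6..6]={A,S,T1}  "b"  orig:{A,S}
  [0..1]={A,B}  "aa"
  [1..2]={A,B}  "aa"
  [2..3]={A,B}  "aa"
  [3..4]={A,B}  "aa"
  [4..5]={A,B}  "aa"
  [5..6]=∅  "ab"
  [0..2]={X3}  "aaa"  orig:{}
  [1..3]={X3}  "aaa"  orig:{}
  [2..4]={X3}  "aaa"  orig:{}
  [3..5]={X3}  "aaa"  orig:{}
  [4..6]={X2}  "aab"  orig:{}
  [0..3]={S}  "aaaa"
  [1..4]={S}  "aaaa"
  [2..5]={S}  "aaaa"
  [3..6]=∅  "aaab"
  [0..4]=∅  "aaaaa"
  [1..5]=∅  "aaaaa"
  [2..6]=∅  "aaaab"
  [0..5]=∅  "aaaaaa"
  [1..6]=∅  "aaaaab"
  [0..6]={S}  "aaaaaab"

S ∈ T[0,6] ⇒ YES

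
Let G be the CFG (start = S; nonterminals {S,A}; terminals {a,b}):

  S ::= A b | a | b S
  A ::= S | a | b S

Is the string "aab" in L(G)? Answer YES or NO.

Convert to CNF:
  S -> A T0 | T0 S | a
  A -> A T0 | T0 S | a
  T0 -> b

CYK fill:
  [0..0]={A,S}  "a"
  [1..1]={A,S}  "a"
  [2..2]={T0}  "b"  orig:{}
  [0..1]=∅  "aa"
  [1..2]={A,S}  "ab"
  [0..2]=∅  "aab"

S ∉ T[0,2] ⇒ NO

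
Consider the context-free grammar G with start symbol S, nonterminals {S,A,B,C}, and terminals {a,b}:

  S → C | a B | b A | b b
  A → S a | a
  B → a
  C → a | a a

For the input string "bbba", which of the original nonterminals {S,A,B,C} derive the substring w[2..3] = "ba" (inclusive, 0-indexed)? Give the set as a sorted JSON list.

Convert to CNF:
  S -> T0 B | T0 T0 | T1 A | T1 T1 | a
  A -> S T0 | a
  B -> a
  C -> T0 T0 | a
  T0 -> a
  T1 -> b

Fill CYK table bottom-up (cells [i..j] with 2 ≤ i ≤ j ≤ 3 only):
  cell(2,2) b: {T1}  orig:{}
  cell(3,3) a: {A,B,C,S,T0}  orig:{A,B,C,S}
  cell(2,3) ba: {S}

Original NTs in T[2,3] deriving "ba": ["S"]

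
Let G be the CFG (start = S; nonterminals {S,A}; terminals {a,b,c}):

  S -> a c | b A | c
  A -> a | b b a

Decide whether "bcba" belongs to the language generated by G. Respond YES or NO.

CNF form of G:
  S -> T0 A | T1 T2 | c
  A -> T0 X3 | a
  T0 -> b
  T1 -> a
  T2 -> c
  X3 -> T0 T1

Fill CYK table bottom-up:
  T[0,0] 'b' = {T0}  orig:{}
  T[1,1] 'c' = {S,T2}  orig:{S}
  T[2,2] 'b' = {T0}  orig:{}
  T[3,3] 'a' = {A,T1}  orig:{A}
  T[0,1] 'bc' = ∅
  T[1,2] 'cb' = ∅
  T[2,3] 'ba' = {S,X3}  orig:{S}
  T[0,2] 'bcb' = ∅
  T[1,3] 'cba' = ∅
  T[0,3] 'bcba' = ∅

S ∉ T[0,3] ⇒ NO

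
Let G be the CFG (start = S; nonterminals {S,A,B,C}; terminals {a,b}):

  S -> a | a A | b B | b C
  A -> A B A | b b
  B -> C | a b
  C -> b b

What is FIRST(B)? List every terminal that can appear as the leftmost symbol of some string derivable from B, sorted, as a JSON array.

FIRST sets, iterate to fixpoint:
pass 1:
  A via A→b b: +{b}
  B via B→a b: +{a}
  C via C→b b: +{b}
  S via S→a: +{a}
  S via S→b B: +{b}
  FIRST(S)={a,b}  FIRST(A)={b}  FIRST(B)={a}  FIRST(C)={b}
pass 2:
  B via B→C: +{b}
  FIRST(S)={a,b}  FIRST(A)={b}  FIRST(B)={a,b}  FIRST(C)={b}
pass 3: done
  FIRST(S)={a,b}  FIRST(A)={b}  FIRST(B)={a,b}  FIRST(C)={b}

FIRST(B) = ["a", "b"]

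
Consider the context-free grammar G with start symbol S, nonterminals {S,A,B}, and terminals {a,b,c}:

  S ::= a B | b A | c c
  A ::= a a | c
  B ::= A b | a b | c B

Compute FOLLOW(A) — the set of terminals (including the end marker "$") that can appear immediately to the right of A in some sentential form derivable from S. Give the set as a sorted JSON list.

FIRST iteration:
[1]
  A via A→a a: +{a}
  A via A→c: +{c}
  B via B→A b: +{a,c}
  S via S→a B: +{a}
  S via S→b A: +{b}
  S via S→c c: +{c}
  FIRST(S)={a,b,c}  FIRST(A)={a,c}  FIRST(B)={a,c}
[2] (no change)
  FIRST(S)={a,b,c}  FIRST(A)={a,c}  FIRST(B)={a,c}

FOLLOW iteration:
initialize: $ ∈ FOLLOW(S)
[1]
  B→A b: FOLLOW(A) ⊇ FIRST(b) = {b}; new: +{b}
  S→a B: FOLLOW(B) ⊇ FOLLOW(S) ⊇ {$}; new: +{$}
  S→b A: FOLLOW(A) ⊇ FOLLOW(S) ⊇ {$}; new: +{$}
  FOLLOW(S)={$}  FOLLOW(A)={$,b}  FOLLOW(B)={$}
[2] done
  FOLLOW(S)={$}  FOLLOW(A)={$,b}  FOLLOW(B)={$}

FOLLOW(A) = ["$", "b"]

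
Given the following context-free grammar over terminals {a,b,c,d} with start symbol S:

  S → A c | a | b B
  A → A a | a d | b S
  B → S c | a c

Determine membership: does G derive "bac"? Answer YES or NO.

CNF form of G:
  S -> A T3 | T2 B | a
  A -> A T0 | T0 T1 | T2 S
  B -> S T3 | T0 T3
  T0 -> a
  T1 -> d
  T2 -> b
  T3 -> c

Fill CYK table bottom-up:
  T[0,0] 'b' = {T2}  orig:{}
  T[1,1] 'a' = {S,T0}  orig:{S}
  T[2,2] 'c' = {T3}  orig:{}
  T[0,1] 'ba' = {A}
  T[1,2] 'ac' = {B}
  T[0,2] 'bac' = {S}

S ∈ T[0,2] ⇒ YES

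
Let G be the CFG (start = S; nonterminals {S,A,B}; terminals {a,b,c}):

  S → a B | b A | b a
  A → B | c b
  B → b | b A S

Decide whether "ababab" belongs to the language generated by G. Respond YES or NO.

Convert to CNF:
  S -> T0 A | T0 T2 | T2 B
  A -> T0 X3 | T1 T0 | b
  B -> T0 X4 | b
  T0 -> b
  T1 -> c
  T2 -> a
  X3 -> A S
  X4 -> A S

CYK fill:
  T[0,0] 'a' = {T2}  orig:{}
  T[1,1] 'b' = {A,B,T0}  orig:{A,B}
  T[2,2] 'a' = {T2}  orig:{}
  T[3,3] 'b' = {A,B,T0}  orig:{A,B}
  T[4,4] 'a' = {T2}  orig:{}
  T[5,5] 'b' = {A,B,T0}  orig:{A,B}
  T[0,1] 'ab' = {S}
  T[1,2] 'ba' = {S}
  T[2,3] 'ab' = {S}
  T[3,4] 'ba' = {S}
  T[4,5] 'ab' = {S}
  T[0,2] 'aba' = ∅
  T[1,3] 'bab' = {X3,X4}  orig:{}
  T[2,4] 'aba' = ∅
  T[3,5] 'bab' = {X3,X4}  orig:{}
  T[0,3] 'abab' = ∅
  T[1,4] 'baba' = ∅
  T[2,5] 'abab' = ∅
  T[0,4] 'ababa' = ∅
  T[1,5] 'babab' = ∅
  T[0,5] 'ababab' = ∅

S ∉ T[0,5] ⇒ NO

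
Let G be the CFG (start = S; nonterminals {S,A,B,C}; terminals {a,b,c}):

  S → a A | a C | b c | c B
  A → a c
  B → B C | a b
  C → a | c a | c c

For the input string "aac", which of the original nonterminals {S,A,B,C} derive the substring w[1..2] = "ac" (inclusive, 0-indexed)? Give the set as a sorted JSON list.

CNF form of G:
  S -> T0 A | T0 C | T1 B | T2 T1
  A -> T0 T1
  B -> B C | T0 T2
  C -> T1 T0 | T1 T1 | a
  T0 -> a
  T1 -> c
  T2 -> b

Fill CYK table bottom-up — only the sub-triangle for w[1..2]:
  [1..1]={C,T0}  "a"  orig:{C}
  [2..2]={T1}  "c"  orig:{}
  [1..2]={A}  "ac"

Original NTs in T[1,2] deriving "ac": ["A"]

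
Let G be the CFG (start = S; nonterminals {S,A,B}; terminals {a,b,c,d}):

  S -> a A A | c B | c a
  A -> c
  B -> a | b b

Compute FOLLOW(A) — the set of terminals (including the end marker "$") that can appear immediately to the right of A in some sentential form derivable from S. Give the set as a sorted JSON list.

FIRST sets, iterate to fixpoint:
round 1:
  A via A→c: +{c}
  B via B→a: +{a}
  B via B→b b: +{b}
  S via S→a A A: +{a}
  S via S→c B: +{c}
  S: {a,c}  A: {c}  B: {a,b}
round 2: done
  S: {a,c}  A: {c}  B: {a,b}

Compute FOLLOW by fixpoint:
FOLLOW(S) := {$}
pass 1:
  S→a A A: FOLLOW(A) ⊇ FIRST(A) = {c}; new: +{c}
  S→a A A: FOLLOW(A) ⊇ FOLLOW(S) ⊇ {$}; new: +{$}
  S→c B: FOLLOW(B) ⊇ FOLLOW(S) ⊇ {$}; new: +{$}
  S: {$}  A: {$,c}  B: {$}
pass 2: done
  S: {$}  A: {$,c}  B: {$}

FOLLOW(A) = ["$", "c"]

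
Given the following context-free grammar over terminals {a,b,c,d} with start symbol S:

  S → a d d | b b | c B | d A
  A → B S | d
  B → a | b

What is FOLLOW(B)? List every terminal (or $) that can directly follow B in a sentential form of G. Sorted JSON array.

Compute FIRST by fixpoint:
pass 1:
  A via A→d: +{d}
  B via B→a: +{a}
  B via B→b: +{b}
  S via S→a d d: +{a}
  S via S→b b: +{b}
  S via S→c B: +{c}
  S via S→d A: +{d}
  S: {a,b,c,d}  A: {d}  B: {a,b}
pass 2:
  A via A→B S: +{a,b}
  S: {a,b,c,d}  A: {a,b,d}  B: {a,b}
pass 3: — fixpoint
  S: {a,b,c,d}  A: {a,b,d}  B: {a,b}

FOLLOW iteration:
seed FOLLOW(S) with $
[1]
  A→B S: FOLLOW(B) ⊇ FIRST(S) = {a,b,c,d}; new: +{a,b,c,d}
  S→c B: FOLLOW(B) ⊇ FOLLOW(S) ⊇ {$}; new: +{$}
  S→d A: FOLLOW(A) ⊇ FOLLOW(S) ⊇ {$}; new: +{$}
  FOLLOW(S)={$}  FOLLOW(A)={$}  FOLLOW(B)={$,a,b,c,d}
[2] — fixpoint
  FOLLOW(S)={$}  FOLLOW(A)={$}  FOLLOW(B)={$,a,b,c,d}

FOLLOW(B) = ["$", "a", "b", "c", "d"]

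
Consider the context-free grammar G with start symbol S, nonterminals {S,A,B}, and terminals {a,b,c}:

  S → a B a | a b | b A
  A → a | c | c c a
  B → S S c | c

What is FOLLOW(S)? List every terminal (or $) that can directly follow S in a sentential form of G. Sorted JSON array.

Compute FIRST by fixpoint:
round 1:
  A via A→a: +{a}
  A via A→c: +{c}
  B via B→c: +{c}
  S via S→a B a: +{a}
  S via S→b A: +{b}
  FIRST(S)={a,b}  FIRST(A)={a,c}  FIRST(B)={c}
round 2:
  B via B→S S c: +{a,b}
  FIRST(S)={a,b}  FIRST(A)={a,c}  FIRST(B)={a,b,c}
round 3: (stable)
  FIRST(S)={a,b}  FIRST(A)={a,c}  FIRST(B)={a,b,c}

FOLLOW iteration:
FOLLOW(S) := {$}
[1]
  B→S S c: FOLLOW(S) ⊇ FIRST(S) = {a,b}; new: +{a,b}
  B→S S c: FOLLOW(S) ⊇ FIRST(c) = {c}; new: +{c}
  S→a B a: FOLLOW(B) ⊇ FIRST(a) = {a}; new: +{a}
  S→b A: FOLLOW(A) ⊇ FOLLOW(S) ⊇ {$,a,b,c}; new: +{$,a,b,c}
  FOLLOW(S)={$,a,b,c}  FOLLOW(A)={$,a,b,c}  FOLLOW(B)={a}
[2] — fixpoint
  FOLLOW(S)={$,a,b,c}  FOLLOW(A)={$,a,b,c}  FOLLOW(B)={a}

FOLLOW(S) = ["$", "a", "b", "c"]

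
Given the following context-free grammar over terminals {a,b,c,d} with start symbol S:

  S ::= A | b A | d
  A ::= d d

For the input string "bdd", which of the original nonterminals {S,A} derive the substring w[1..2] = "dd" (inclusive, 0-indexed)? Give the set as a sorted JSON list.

Convert to CNF:
  S -> T0 T0 | T1 A | d
  A -> T0 T0
  T0 -> d
  T1 -> b

CYK fill, restricted to cells inside w[1..2]:
  T[1,1] 'd' = {S,T0}  orig:{S}
  T[2,2] 'd' = {S,T0}  orig:{S}
  T[1,2] 'dd' = {A,S}

Original NTs in T[1,2] deriving "dd": ["A", "S"]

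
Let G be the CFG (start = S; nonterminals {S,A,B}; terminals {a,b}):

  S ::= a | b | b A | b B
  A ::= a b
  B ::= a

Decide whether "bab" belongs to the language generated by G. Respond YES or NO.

CNF form of G:
  S -> T1 A | T1 B | a | b
  A -> T0 T1
  B -> a
  T0 -> a
  T1 -> b

Fill CYK table bottom-up:
  cell(0,0) b: {S,T1}  orig:{S}
  cell(1,1) a: {B,S,T0}  orig:{B,S}
  cell(2,2) b: {S,T1}  orig:{S}
  cell(0,1) ba: {S}
  cell(1,2) ab: {A}
  cell(0,2) bab: {S}

S ∈ T[0,2] ⇒ YES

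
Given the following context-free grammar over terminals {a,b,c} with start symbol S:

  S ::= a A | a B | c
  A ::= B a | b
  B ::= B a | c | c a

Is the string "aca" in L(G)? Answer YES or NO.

Convert to CNF:
  S -> T0 A | T0 B | c
  A -> B T0 | b
  B -> B T0 | T1 T0 | c
  T0 -> a
  T1 -> c

CYK table (by increasing span):
  [0..0]={T0}  "a"  orig:{}
  [1..1]={B,S,T1}  "c"  orig:{B,S}
  [2..2]={T0}  "a"  orig:{}
  [0..1]={S}  "ac"
  [1..2]={A,B}  "ca"
  [0..2]={S}  "aca"

S ∈ T[0,2] ⇒ YES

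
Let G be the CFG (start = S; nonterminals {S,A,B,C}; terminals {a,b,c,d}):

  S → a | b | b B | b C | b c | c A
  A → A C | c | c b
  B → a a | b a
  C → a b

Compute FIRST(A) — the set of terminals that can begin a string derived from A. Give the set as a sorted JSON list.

Compute FIRST by fixpoint:
[1]
  A via A→c: +{c}
  B via B→a a: +{a}
  B via B→b a: +{b}
  C via C→a b: +{a}
  S via S→a: +{a}
  S via S→b: +{b}
  S via S→c A: +{c}
  S: {a,b,c}  A: {c}  B: {a,b}  C: {a}
[2] done
  S: {a,b,c}  A: {c}  B: {a,b}  C: {a}

FIRST(A) = ["c"]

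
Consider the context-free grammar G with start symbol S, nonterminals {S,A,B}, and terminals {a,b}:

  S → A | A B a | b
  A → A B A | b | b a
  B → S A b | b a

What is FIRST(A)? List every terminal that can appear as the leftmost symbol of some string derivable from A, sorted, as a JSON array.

Compute FIRST by fixpoint:
[1]
  A via A→b: +{b}
  B via B→b a: +{b}
  S via S→A: +{b}
  S: {b}  A: {b}  B: {b}
[2] (stable)
  S: {b}  A: {b}  B: {b}

FIRST(A) = ["b"]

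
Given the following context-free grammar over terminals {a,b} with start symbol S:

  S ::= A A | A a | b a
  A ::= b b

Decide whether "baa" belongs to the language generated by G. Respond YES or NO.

CNF form of G:
  S -> A A | A T1 | T0 T1
  A -> T0 T0
  T0 -> b
  T1 -> a

CYK fill:
  T[0,0] 'b' = {T0}  orig:{}
  T[1,1] 'a' = {T1}  orig:{}
  T[2,2] 'a' = {T1}  orig:{}
  T[0,1] 'ba' = {S}
  T[1,2] 'aa' = ∅
  T[0,2] 'baa' = ∅

S ∉ T[0,2] ⇒ NO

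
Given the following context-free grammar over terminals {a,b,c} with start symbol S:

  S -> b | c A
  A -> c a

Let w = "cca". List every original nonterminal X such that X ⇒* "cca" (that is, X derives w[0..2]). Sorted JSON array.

CNF form of G:
  S -> T0 A | b
  A -> T0 T1
  T0 -> c
  T1 -> a

CYK fill, restricted to cells inside w[0..2]:
  T[0,0] 'c' = {T0}  orig:{}
  T[1,1] 'c' = {T0}  orig:{}
  T[2,2] 'a' = {T1}  orig:{}
  T[0,1] 'cc' = ∅
  T[1,2] 'ca' = {A}
  T[0,2] 'cca' = {S}

Original NTs in T[0,2] deriving "cca": ["S"]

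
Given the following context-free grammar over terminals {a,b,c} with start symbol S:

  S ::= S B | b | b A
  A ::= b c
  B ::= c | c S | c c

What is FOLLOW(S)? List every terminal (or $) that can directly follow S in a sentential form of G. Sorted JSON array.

FIRST iteration:
round 1:
  A via A→b c: +{b}
  B via B→c: +{c}
  S via S→b: +{b}
  FIRST[S]={b}  FIRST[A]={b}  FIRST[B]={c}
round 2: done
  FIRST[S]={b}  FIRST[A]={b}  FIRST[B]={c}

FOLLOW iteration:
FOLLOW(S) := {$}
[1]
  S→S B: FOLLOW(S) ⊇ FIRST(B) = {c}; new: +{c}
  S→S B: FOLLOW(B) ⊇ FOLLOW(S) ⊇ {$,c}; new: +{$,c}
  S→b A: FOLLOW(A) ⊇ FOLLOW(S) ⊇ {$,c}; new: +{$,c}
  FOLLOW(S)={$,c}  FOLLOW(A)={$,c}  FOLLOW(B)={$,c}
[2] — fixpoint
  FOLLOW(S)={$,c}  FOLLOW(A)={$,c}  FOLLOW(B)={$,c}

FOLLOW(S) = ["$", "c"]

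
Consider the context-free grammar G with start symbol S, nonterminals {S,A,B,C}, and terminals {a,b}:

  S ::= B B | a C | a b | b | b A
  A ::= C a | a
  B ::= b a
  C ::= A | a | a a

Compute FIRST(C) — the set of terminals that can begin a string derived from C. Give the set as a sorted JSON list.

Compute FIRST by fixpoint:
round 1:
  A via A→a: +{a}
  B via B→b a: +{b}
  C via C→A: +{a}
  S via S→B B: +{b}
  S via S→a C: +{a}
  FIRST(S)={a,b}  FIRST(A)={a}  FIRST(B)={b}  FIRST(C)={a}
round 2: done
  FIRST(S)={a,b}  FIRST(A)={a}  FIRST(B)={b}  FIRST(C)={a}

FIRST(C) = ["a"]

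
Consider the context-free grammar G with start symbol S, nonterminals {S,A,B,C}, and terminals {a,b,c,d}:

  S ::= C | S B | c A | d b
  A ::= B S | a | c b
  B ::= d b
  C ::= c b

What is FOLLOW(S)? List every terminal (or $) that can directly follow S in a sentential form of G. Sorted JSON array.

FIRST iteration:
[1]
  A via A→a: +{a}
  A via A→c b: +{c}
  B via B→d b: +{d}
  C via C→c b: +{c}
  S via S→C: +{c}
  S via S→d b: +{d}
  S: {c,d}  A: {a,c}  B: {d}  C: {c}
[2]
  A via A→B S: +{d}
  S: {c,d}  A: {a,c,d}  B: {d}  C: {c}
[3] (no change)
  S: {c,d}  A: {a,c,d}  B: {d}  C: {c}

FOLLOW iteration:
seed FOLLOW(S) with $
round 1:
  A→B S: FOLLOW(B) ⊇ FIRST(S) = {c,d}; new: +{c,d}
  S→C: FOLLOW(C) ⊇ FOLLOW(S) ⊇ {$}; new: +{$}
  S→S B: FOLLOW(S) ⊇ FIRST(B) = {d}; new: +{d}
  S→S B: FOLLOW(B) ⊇ FOLLOW(S) ⊇ {$,d}; new: +{$}
  S→c A: FOLLOW(A) ⊇ FOLLOW(S) ⊇ {$,d}; new: +{$,d}
  FOLLOW(S)={$,d}  FOLLOW(A)={$,d}  FOLLOW(B)={$,c,d}  FOLLOW(C)={$}
round 2:
  S→C: FOLLOW(C) ⊇ FOLLOW(S) ⊇ {$,d}; new: +{d}
  FOLLOW(S)={$,d}  FOLLOW(A)={$,d}  FOLLOW(B)={$,c,d}  FOLLOW(C)={$,d}
round 3: done
  FOLLOW(S)={$,d}  FOLLOW(A)={$,d}  FOLLOW(B)={$,c,d}  FOLLOW(C)={$,d}

FOLLOW(S) = ["$", "d"]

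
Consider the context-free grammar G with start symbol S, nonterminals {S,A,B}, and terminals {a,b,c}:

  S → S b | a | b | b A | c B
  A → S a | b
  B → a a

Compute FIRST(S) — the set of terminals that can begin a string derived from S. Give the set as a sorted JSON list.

FIRST iteration:
pass 1:
  A via A→b: +{b}
  B via B→a a: +{a}
  S via S→a: +{a}
  S via S→b: +{b}
  S via S→c B: +{c}
  S: {a,b,c}  A: {b}  B: {a}
pass 2:
  A via A→S a: +{a,c}
  S: {a,b,c}  A: {a,b,c}  B: {a}
pass 3: (no change)
  S: {a,b,c}  A: {a,b,c}  B: {a}

FIRST(S) = ["a", "b", "c"]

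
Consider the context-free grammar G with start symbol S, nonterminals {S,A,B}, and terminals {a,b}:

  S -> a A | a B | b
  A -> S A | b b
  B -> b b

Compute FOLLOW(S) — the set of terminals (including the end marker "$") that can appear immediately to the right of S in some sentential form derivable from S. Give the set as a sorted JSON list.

FIRST sets, iterate to fixpoint:
round 1:
  A via A→b b: +{b}
  B via B→b b: +{b}
  S via S→a A: +{a}
  S via S→b: +{b}
  S: {a,b}  A: {b}  B: {b}
round 2:
  A via A→S A: +{a}
  S: {a,b}  A: {a,b}  B: {b}
round 3: (no change)
  S: {a,b}  A: {a,b}  B: {b}

FOLLOW sets:
seed FOLLOW(S) with $
[1]
  A→S A: FOLLOW(S) ⊇ FIRST(A) = {a,b}; new: +{a,b}
  S→a A: FOLLOW(A) ⊇ FOLLOW(S) ⊇ {$,a,b}; new: +{$,a,b}
  S→a B: FOLLOW(B) ⊇ FOLLOW(S) ⊇ {$,a,b}; new: +{$,a,b}
  S: {$,a,b}  A: {$,a,b}  B: {$,a,b}
[2] (stable)
  S: {$,a,b}  A: {$,a,b}  B: {$,a,b}

FOLLOW(S) = ["$", "a", "b"]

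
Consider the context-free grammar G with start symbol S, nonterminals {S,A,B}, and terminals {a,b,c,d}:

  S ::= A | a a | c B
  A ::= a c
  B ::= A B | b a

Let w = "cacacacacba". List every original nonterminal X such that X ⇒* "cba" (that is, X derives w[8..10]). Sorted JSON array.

Convert to CNF:
  S -> T0 T0 | T0 T1 | T1 B
  A -> T0 T1
  B -> A B | T2 T0
  T0 -> a
  T1 -> c
  T2 -> b

Fill CYK table bottom-up — only the sub-triangle for w[8..10]:
  T[8,8] 'c' = {T1}  orig:{}
  T[9,9] 'b' = {T2}  orig:{}
  T[10,10] 'a' = {T0}  orig:{}
  T[8,9] 'cb' = ∅
  T[9,10] 'ba' = {B}
  T[8,10] 'cba' = {S}

Original NTs in T[8,10] deriving "cba": ["S"]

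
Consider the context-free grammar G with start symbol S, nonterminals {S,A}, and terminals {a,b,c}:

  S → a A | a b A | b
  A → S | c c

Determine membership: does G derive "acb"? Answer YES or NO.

CNF form of G:
  S -> T0 A | T0 X4 | b
  A -> T0 A | T0 X3 | T2 T2 | b
  T0 -> a
  T1 -> b
  T2 -> c
  X3 -> T1 A
  X4 -> T1 A

Fill CYK table bottom-up:
  T[0,0] 'a' = {T0}  orig:{}
  T[1,1] 'c' = {T2}  orig:{}
  T[2,2] 'b' = {A,S,T1}  orig:{A,S}
  T[0,1] 'ac' = ∅
  T[1,2] 'cb' = ∅
  T[0,2] 'acb' = ∅

S ∉ T[0,2] ⇒ NO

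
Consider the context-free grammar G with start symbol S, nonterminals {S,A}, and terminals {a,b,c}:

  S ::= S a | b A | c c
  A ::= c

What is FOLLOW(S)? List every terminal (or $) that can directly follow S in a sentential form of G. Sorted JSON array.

Compute FIRST by fixpoint:
pass 1:
  A via A→c: +{c}
  S via S→b A: +{b}
  S via S→c c: +{c}
  FIRST(S)={b,c}  FIRST(A)={c}
pass 2: (stable)
  FIRST(S)={b,c}  FIRST(A)={c}

FOLLOW iteration:
FOLLOW(S) := {$}
iter 1:
  S→S a: FOLLOW(S) ⊇ FIRST(a) = {a}; new: +{a}
  S→b A: FOLLOW(A) ⊇ FOLLOW(S) ⊇ {$,a}; new: +{$,a}
  FOLLOW[S]={$,a}  FOLLOW[A]={$,a}
iter 2: (stable)
  FOLLOW[S]={$,a}  FOLLOW[A]={$,a}

FOLLOW(S) = ["$", "a"]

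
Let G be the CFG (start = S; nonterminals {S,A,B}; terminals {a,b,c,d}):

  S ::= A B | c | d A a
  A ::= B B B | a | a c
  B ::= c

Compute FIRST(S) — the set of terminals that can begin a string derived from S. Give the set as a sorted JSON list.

Compute FIRST by fixpoint:
iter 1:
  A via A→a: +{a}
  B via B→c: +{c}
  S via S→A B: +{a}
  S via S→c: +{c}
  S via S→d A a: +{d}
  FIRST(S)={a,c,d}  FIRST(A)={a}  FIRST(B)={c}
iter 2:
  A via A→B B B: +{c}
  FIRST(S)={a,c,d}  FIRST(A)={a,c}  FIRST(B)={c}
iter 3: done
  FIRST(S)={a,c,d}  FIRST(A)={a,c}  FIRST(B)={c}

FIRST(S) = ["a", "c", "d"]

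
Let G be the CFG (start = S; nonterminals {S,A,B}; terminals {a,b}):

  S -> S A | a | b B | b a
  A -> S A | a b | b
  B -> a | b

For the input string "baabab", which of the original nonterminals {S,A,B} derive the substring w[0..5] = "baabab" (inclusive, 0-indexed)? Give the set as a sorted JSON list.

CNF form of G:
  S -> S A | T1 B | T1 T0 | a
  A -> S A | T0 T1 | b
  B -> a | b
  T0 -> a
  T1 -> b

CYK fill (cells [i..j] with 0 ≤ i ≤ j ≤ 5 only):
  [0..0]={A,B,T1}  "b"  orig:{A,B}
  [1..1]={B,S,T0}  "a"  orig:{B,S}
  [2..2]={B,S,T0}  "a"  orig:{B,S}
  [3..3]={A,B,T1}  "b"  orig:{A,B}
  [4..4]={B,S,T0}  "a"  orig:{B,S}
  [5..5]={A,B,T1}  "b"  orig:{A,B}
  [0..1]={S}  "ba"
  [1..2]=∅  "aa"
  [2..3]={A,S}  "ab"
  [3..4]={S}  "ba"
  [4..5]={A,S}  "ab"
  [0..2]=∅  "baa"
  [1..3]={A,S}  "aab"
  [2..4]=∅  "aba"
  [3..5]={A,S}  "bab"
  [0..3]={A,S}  "baab"
  [1..4]=∅  "aaba"
  [2..5]={A,S}  "abab"
  [0..4]=∅  "baaba"
  [1..5]={A,S}  "aabab"
  [0..5]={A,S}  "baabab"

Original NTs in T[0,5] deriving "baabab": ["A", "S"]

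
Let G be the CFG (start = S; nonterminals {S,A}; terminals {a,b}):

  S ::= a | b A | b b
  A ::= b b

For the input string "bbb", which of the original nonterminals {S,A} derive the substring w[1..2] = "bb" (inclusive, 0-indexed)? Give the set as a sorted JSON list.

Convert to CNF:
  S -> T0 A | T0 T0 | a
  A -> T0 T0
  T0 -> b

CYK fill, restricted to cells inside w[1..2]:
  T[1,1] 'b' = {T0}  orig:{}
  T[2,2] 'b' = {T0}  orig:{}
  T[1,2] 'bb' = {A,S}

Original NTs in T[1,2] deriving "bb": ["A", "S"]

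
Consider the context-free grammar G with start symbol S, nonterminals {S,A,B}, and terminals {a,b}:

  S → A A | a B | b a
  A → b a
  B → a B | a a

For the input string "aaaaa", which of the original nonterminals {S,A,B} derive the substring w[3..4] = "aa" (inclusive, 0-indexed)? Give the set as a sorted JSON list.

Convert to CNF:
  S -> A A | T0 T1 | T1 B
  A -> T0 T1
  B -> T1 B | T1 T1
  T0 -> b
  T1 -> a

Fill CYK table bottom-up, restricted to cells inside w[3..4]:
  cell(3,3) a: {T1}  orig:{}
  cell(4,4) a: {T1}  orig:{}
  cell(3,4) aa: {B}

Original NTs in T[3,4] deriving "aa": ["B"]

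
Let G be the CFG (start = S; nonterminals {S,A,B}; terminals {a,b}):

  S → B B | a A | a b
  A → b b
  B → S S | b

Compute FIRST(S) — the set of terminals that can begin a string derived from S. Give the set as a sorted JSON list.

FIRST iteration:
[1]
  A via A→b b: +{b}
  B via B→b: +{b}
  S via S→B B: +{b}
  S via S→a A: +{a}
  S: {a,b}  A: {b}  B: {b}
[2]
  B via B→S S: +{a}
  S: {a,b}  A: {b}  B: {a,b}
[3] (stable)
  S: {a,b}  A: {b}  B: {a,b}

FIRST(S) = ["a", "b"]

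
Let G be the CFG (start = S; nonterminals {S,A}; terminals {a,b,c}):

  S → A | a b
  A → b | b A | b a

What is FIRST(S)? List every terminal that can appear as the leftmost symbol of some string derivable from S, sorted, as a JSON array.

FIRST iteration:
[1]
  A via A→b: +{b}
  S via S→A: +{b}
  S via S→a b: +{a}
  S: {a,b}  A: {b}
[2] (stable)
  S: {a,b}  A: {b}

FIRST(S) = ["a", "b"]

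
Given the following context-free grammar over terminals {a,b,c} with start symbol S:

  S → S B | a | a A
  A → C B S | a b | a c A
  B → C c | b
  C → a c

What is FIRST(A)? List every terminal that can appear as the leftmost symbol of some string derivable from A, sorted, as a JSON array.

FIRST iteration:
iter 1:
  A via A→a b: +{a}
  B via B→b: +{b}
  C via C→a c: +{a}
  S via S→a: +{a}
  S: {a}  A: {a}  B: {b}  C: {a}
iter 2:
  B via B→C c: +{a}
  S: {a}  A: {a}  B: {a,b}  C: {a}
iter 3: (stable)
  S: {a}  A: {a}  B: {a,b}  C: {a}

FIRST(A) = ["a"]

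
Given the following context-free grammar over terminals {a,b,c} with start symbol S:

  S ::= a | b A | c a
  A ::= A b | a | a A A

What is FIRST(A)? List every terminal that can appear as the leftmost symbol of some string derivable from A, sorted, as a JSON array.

Compute FIRST by fixpoint:
round 1:
  A via A→a: +{a}
  S via S→a: +{a}
  S via S→b A: +{b}
  S via S→c a: +{c}
  FIRST(S)={a,b,c}  FIRST(A)={a}
round 2: (stable)
  FIRST(S)={a,b,c}  FIRST(A)={a}

FIRST(A) = ["a"]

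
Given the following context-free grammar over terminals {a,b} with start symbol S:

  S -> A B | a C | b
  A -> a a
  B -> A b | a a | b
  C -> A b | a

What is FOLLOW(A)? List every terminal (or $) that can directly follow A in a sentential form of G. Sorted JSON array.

Compute FIRST by fixpoint:
[1]
  A via A→a a: +{a}
  B via B→A b: +{a}
  B via B→b: +{b}
  C via C→A b: +{a}
  S via S→A B: +{a}
  S via S→b: +{b}
  S: {a,b}  A: {a}  B: {a,b}  C: {a}
[2] done
  S: {a,b}  A: {a}  B: {a,b}  C: {a}

FOLLOW iteration:
FOLLOW(S) := {$}
[1]
  B→A b: FOLLOW(A) ⊇ FIRST(b) = {b}; new: +{b}
  S→A B: FOLLOW(A) ⊇ FIRST(B) = {a,b}; new: +{a}
  S→A B: FOLLOW(B) ⊇ FOLLOW(S) ⊇ {$}; new: +{$}
  S→a C: FOLLOW(C) ⊇ FOLLOW(S) ⊇ {$}; new: +{$}
  S: {$}  A: {a,b}  B: {$}  C: {$}
[2] (no change)
  S: {$}  A: {a,b}  B: {$}  C: {$}

FOLLOW(A) = ["a", "b"]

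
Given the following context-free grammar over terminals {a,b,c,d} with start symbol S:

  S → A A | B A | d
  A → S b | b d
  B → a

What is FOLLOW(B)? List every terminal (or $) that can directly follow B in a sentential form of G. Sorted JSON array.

FIRST sets, iterate to fixpoint:
round 1:
  A via A→b d: +{b}
  B via B→a: +{a}
  S via S→A A: +{b}
  S via S→B A: +{a}
  S via S→d: +{d}
  FIRST(S)={a,b,d}  FIRST(A)={b}  FIRST(B)={a}
round 2:
  A via A→S b: +{a,d}
  FIRST(S)={a,b,d}  FIRST(A)={a,b,d}  FIRST(B)={a}
round 3: (stable)
  FIRST(S)={a,b,d}  FIRST(A)={a,b,d}  FIRST(B)={a}

FOLLOW sets:
initialize: $ ∈ FOLLOW(S)
iter 1:
  A→S b: FOLLOW(S) ⊇ FIRST(b) = {b}; new: +{b}
  S→A A: FOLLOW(A) ⊇ FIRST(A) = {a,b,d}; new: +{a,b,d}
  S→A A: FOLLOW(A) ⊇ FOLLOW(S) ⊇ {$,b}; new: +{$}
  S→B A: FOLLOW(B) ⊇ FIRST(A) = {a,b,d}; new: +{a,b,d}
  S: {$,b}  A: {$,a,b,d}  B: {a,b,d}
iter 2: (no change)
  S: {$,b}  A: {$,a,b,d}  B: {a,b,d}

FOLLOW(B) = ["a", "b", "d"]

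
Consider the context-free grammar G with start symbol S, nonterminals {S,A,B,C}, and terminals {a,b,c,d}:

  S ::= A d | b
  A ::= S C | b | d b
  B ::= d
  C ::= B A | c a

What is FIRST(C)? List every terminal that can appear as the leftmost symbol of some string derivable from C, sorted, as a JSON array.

FIRST iteration:
round 1:
  A via A→b: +{b}
  A via A→d b: +{d}
  B via B→d: +{d}
  C via C→B A: +{d}
  C via C→c a: +{c}
  S via S→A d: +{b,d}
  S: {b,d}  A: {b,d}  B: {d}  C: {c,d}
round 2: done
  S: {b,d}  A: {b,d}  B: {d}  C: {c,d}

FIRST(C) = ["c", "d"]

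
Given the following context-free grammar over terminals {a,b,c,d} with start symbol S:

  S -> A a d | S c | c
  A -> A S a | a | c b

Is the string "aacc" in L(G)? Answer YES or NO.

Convert to CNF:
  S -> A X5 | S T1 | c
  A -> A X4 | T1 T2 | a
  T0 -> a
  T1 -> c
  T2 -> b
  T3 -> d
  X4 -> S T0
  X5 -> T0 T3

CYK fill:
  T[0,0] 'a' = {A,T0}  orig:{A}
  T[1,1] 'a' = {A,T0}  orig:{A}
  T[2,2] 'c' = {S,T1}  orig:{S}
  T[3,3] 'c' = {S,T1}  orig:{S}
  T[0,1] 'aa' = ∅
  T[1,2] 'ac' = ∅
  T[2,3] 'cc' = {S}
  T[0,2] 'aac' = ∅
  T[1,3] 'acc' = ∅
  T[0,3] 'aacc' = ∅

S ∉ T[0,3] ⇒ NO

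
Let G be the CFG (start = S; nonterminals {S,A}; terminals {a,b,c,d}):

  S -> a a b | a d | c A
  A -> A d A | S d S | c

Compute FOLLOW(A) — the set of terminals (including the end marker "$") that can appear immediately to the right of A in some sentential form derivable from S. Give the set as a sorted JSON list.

Compute FIRST by fixpoint:
pass 1:
  A via A→c: +{c}
  S via S→a a b: +{a}
  S via S→c A: +{c}
  FIRST(S)={a,c}  FIRST(A)={c}
pass 2:
  A via A→S d S: +{a}
  FIRST(S)={a,c}  FIRST(A)={a,c}
pass 3: done
  FIRST(S)={a,c}  FIRST(A)={a,c}

FOLLOW sets:
initialize: $ ∈ FOLLOW(S)
round 1:
  A→A d A: FOLLOW(A) ⊇ FIRST(d) = {d}; new: +{d}
  A→S d S: FOLLOW(S) ⊇ FIRST(d) = {d}; new: +{d}
  S→c A: FOLLOW(A) ⊇ FOLLOW(S) ⊇ {$,d}; new: +{$}
  FOLLOW(S)={$,d}  FOLLOW(A)={$,d}
round 2: — fixpoint
  FOLLOW(S)={$,d}  FOLLOW(A)={$,d}

FOLLOW(A) = ["$", "d"]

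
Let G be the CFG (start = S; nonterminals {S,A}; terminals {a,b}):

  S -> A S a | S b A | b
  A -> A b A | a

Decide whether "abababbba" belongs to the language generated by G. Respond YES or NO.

Convert to CNF:
  S -> A X3 | S X4 | b
  A -> A X2 | a
  T0 -> b
  T1 -> a
  X2 -> T0 A
  X3 -> S T1
  X4 -> T0 A

CYK table (by increasing span):
  cell(0,0) a: {A,T1}  orig:{A}
  cell(1,1) b: {S,T0}  orig:{S}
  cell(2,2) a: {A,T1}  orig:{A}
  cell(3,3) b: {S,T0}  orig:{S}
  cell(4,4) a: {A,T1}  orig:{A}
  cell(5,5) b: {S,T0}  orig:{S}
  cell(6,6) b: {S,T0}  orig:{S}
  cell(7,7) b: {S,T0}  orig:{S}
  cell(8,8) a: {A,T1}  orig:{A}
  cell(0,1) ab: ∅
  cell(1,2) ba: {X2,X3,X4}  orig:{}
  cell(2,3) ab: ∅
  cell(3,4) ba: {X2,X3,X4}  orig:{}
  cell(4,5) ab: ∅
  cell(5,6) bb: ∅
  cell(6,7) bb: ∅
  cell(7,8) ba: {X2,X3,X4}  orig:{}
  cell(0,2) aba: {A,S}
  cell(1,3) bab: ∅
  cell(2,4) aba: {A,S}
  cell(3,5) bab: ∅
  cell(4,6) abb: ∅
  cell(5,7) bbb: ∅
  cell(6,8) bba: {S}
  cell(0,3) abab: ∅
  cell(1,4) baba: {X2,X4}  orig:{}
  cell(2,5) abab: ∅
  cell(3,6) babb: ∅
  cell(4,7) abbb: ∅
  cell(5,8) bbba: ∅
  cell(0,4) ababa: {A,S}
  cell(1,5) babab: ∅
  cell(2,6) ababb: ∅
  cell(3,7) babbb: ∅
  cell(4,8) abbba: ∅
  cell(0,5) ababab: ∅
  cell(1,6) bababb: ∅
  cell(2,7) ababbb: ∅
  cell(3,8) babbba: ∅
  cell(0,6) abababb: ∅
  cell(1,7) bababbb: ∅
  cell(2,8) ababbba: ∅
  cell(0,7) abababbb: ∅
  cell(1,8) bababbba: ∅
  cell(0,8) abababbba: ∅

S ∉ T[0,8] ⇒ NO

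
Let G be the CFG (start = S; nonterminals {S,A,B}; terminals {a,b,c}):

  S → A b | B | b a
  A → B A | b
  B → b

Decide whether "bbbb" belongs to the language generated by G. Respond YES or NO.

Convert to CNF:
  S -> A T0 | T0 T1 | b
  A -> B A | b
  B -> b
  T0 -> b
  T1 -> a

CYK table (by increasing span):
  [0..0]={A,B,S,T0}  "b"  orig:{A,B,S}
  [1..1]={A,B,S,T0}  "b"  orig:{A,B,S}
  [2..2]={A,B,S,T0}  "b"  orig:{A,B,S}
  [3..3]={A,B,S,T0}  "b"  orig:{A,B,S}
  [0..1]={A,S}  "bb"
  [1..2]={A,S}  "bb"
  [2..3]={A,S}  "bb"
  [0..2]={A,S}  "bbb"
  [1..3]={A,S}  "bbb"
  [0..3]={A,S}  "bbbb"

S ∈ T[0,3] ⇒ YES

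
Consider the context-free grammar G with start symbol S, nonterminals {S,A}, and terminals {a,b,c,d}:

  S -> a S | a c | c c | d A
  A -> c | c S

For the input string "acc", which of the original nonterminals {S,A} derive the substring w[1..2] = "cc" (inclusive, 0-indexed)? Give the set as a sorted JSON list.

CNF form of G:
  S -> T0 T0 | T1 S | T1 T0 | T2 A
  A -> T0 S | c
  T0 -> c
  T1 -> a
  T2 -> d

Fill CYK table bottom-up (cells [i..j] with 1 ≤ i ≤ j ≤ 2 only):
  cell(1,1) c: {A,T0}  orig:{A}
  cell(2,2) c: {A,T0}  orig:{A}
  cell(1,2) cc: {S}

Original NTs in T[1,2] deriving "cc": ["S"]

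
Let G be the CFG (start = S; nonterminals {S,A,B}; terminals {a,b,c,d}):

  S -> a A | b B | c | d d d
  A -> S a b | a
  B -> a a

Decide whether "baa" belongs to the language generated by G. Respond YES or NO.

Convert to CNF:
  S -> T0 A | T1 B | T2 X4 | c
  A -> S X3 | a
  B -> T0 T0
  T0 -> a
  T1 -> b
  T2 -> d
  X3 -> T0 T1
  X4 -> T2 T2

Fill CYK table bottom-up:
  cell(0,0) b: {T1}  orig:{}
  cell(1,1) a: {A,T0}  orig:{A}
  cell(2,2) a: {A,T0}  orig:{A}
  cell(0,1) ba: ∅
  cell(1,2) aa: {B,S}
  cell(0,2) baa: {S}

S ∈ T[0,2] ⇒ YES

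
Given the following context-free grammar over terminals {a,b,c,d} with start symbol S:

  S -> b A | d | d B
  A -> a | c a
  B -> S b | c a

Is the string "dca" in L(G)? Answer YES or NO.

Convert to CNF:
  S -> T2 A | T3 B | d
  A -> T0 T1 | a
  B -> S T2 | T0 T1
  T0 -> c
  T1 -> a
  T2 -> b
  T3 -> d

CYK table (by increasing span):
  cell(0,0) d: {S,T3}  orig:{S}
  cell(1,1) c: {T0}  orig:{}
  cell(2,2) a: {A,T1}  orig:{A}
  cell(0,1) dc: ∅
  cell(1,2) ca: {A,B}
  cell(0,2) dca: {S}

S ∈ T[0,2] ⇒ YES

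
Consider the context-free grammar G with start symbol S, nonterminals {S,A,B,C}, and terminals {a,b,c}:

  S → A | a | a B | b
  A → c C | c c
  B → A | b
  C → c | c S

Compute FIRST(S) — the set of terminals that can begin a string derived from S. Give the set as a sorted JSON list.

FIRST iteration:
round 1:
  A via A→c C: +{c}
  B via B→A: +{c}
  B via B→b: +{b}
  C via C→c: +{c}
  S via S→A: +{c}
  S via S→a: +{a}
  S via S→b: +{b}
  FIRST[S]={a,b,c}  FIRST[A]={c}  FIRST[B]={b,c}  FIRST[C]={c}
round 2: done
  FIRST[S]={a,b,c}  FIRST[A]={c}  FIRST[B]={b,c}  FIRST[C]={c}

FIRST(S) = ["a", "b", "c"]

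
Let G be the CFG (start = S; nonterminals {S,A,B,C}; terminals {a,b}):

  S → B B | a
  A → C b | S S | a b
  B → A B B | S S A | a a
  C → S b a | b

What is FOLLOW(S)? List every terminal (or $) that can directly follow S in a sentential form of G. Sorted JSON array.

FIRST iteration:
iter 1:
  A via A→a b: +{a}
  B via B→A B B: +{a}
  C via C→b: +{b}
  S via S→B B: +{a}
  FIRST[S]={a}  FIRST[A]={a}  FIRST[B]={a}  FIRST[C]={b}
iter 2:
  A via A→C b: +{b}
  B via B→A B B: +{b}
  C via C→S b a: +{a}
  S via S→B B: +{b}
  FIRST[S]={a,b}  FIRST[A]={a,b}  FIRST[B]={a,b}  FIRST[C]={a,b}
iter 3: — fixpoint
  FIRST[S]={a,b}  FIRST[A]={a,b}  FIRST[B]={a,b}  FIRST[C]={a,b}

Compute FOLLOW by fixpoint:
initialize: $ ∈ FOLLOW(S)
pass 1:
  A→C b: FOLLOW(C) ⊇ FIRST(b) = {b}; new: +{b}
  A→S S: FOLLOW(S) ⊇ FIRST(S) = {a,b}; new: +{a,b}
  B→A B B: FOLLOW(A) ⊇ FIRST(B) = {a,b}; new: +{a,b}
  B→A B B: FOLLOW(B) ⊇ FIRST(B) = {a,b}; new: +{a,b}
  S→B B: FOLLOW(B) ⊇ FOLLOW(S) ⊇ {$,a,b}; new: +{$}
  FOLLOW(S)={$,a,b}  FOLLOW(A)={a,b}  FOLLOW(B)={$,a,b}  FOLLOW(C)={b}
pass 2:
  B→S S A: FOLLOW(A) ⊇ FOLLOW(B) ⊇ {$,a,b}; new: +{$}
  FOLLOW(S)={$,a,b}  FOLLOW(A)={$,a,b}  FOLLOW(B)={$,a,b}  FOLLOW(C)={b}
pass 3: done
  FOLLOW(S)={$,a,b}  FOLLOW(A)={$,a,b}  FOLLOW(B)={$,a,b}  FOLLOW(C)={b}

FOLLOW(S) = ["$", "a", "b"]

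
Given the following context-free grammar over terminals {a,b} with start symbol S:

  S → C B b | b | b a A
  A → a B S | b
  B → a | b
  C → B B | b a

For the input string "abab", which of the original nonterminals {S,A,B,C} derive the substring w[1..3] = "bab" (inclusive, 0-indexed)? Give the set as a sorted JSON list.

Convert to CNF:
  S -> C X3 | T1 X4 | b
  A -> T0 X2 | b
  B -> a | b
  C -> B B | T1 T0
  T0 -> a
  T1 -> b
  X2 -> B S
  X3 -> B T1
  X4 -> T0 A

Fill CYK table bottom-up, restricted to cells inside w[1..3]:
  T[1,1] 'b' = {A,B,S,T1}  orig:{A,B,S}
  T[2,2] 'a' = {B,T0}  orig:{B}
  T[3,3] 'b' = {A,B,S,T1}  orig:{A,B,S}
  T[1,2] 'ba' = {C}
  T[2,3] 'ab' = {C,X2,X3,X4}  orig:{C}
  T[1,3] 'bab' = {S}

Original NTs in T[1,3] deriving "bab": ["S"]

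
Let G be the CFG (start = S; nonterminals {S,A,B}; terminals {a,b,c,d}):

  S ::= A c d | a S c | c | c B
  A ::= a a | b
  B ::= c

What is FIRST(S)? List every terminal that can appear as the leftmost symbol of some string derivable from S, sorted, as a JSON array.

Compute FIRST by fixpoint:
iter 1:
  A via A→a a: +{a}
  A via A→b: +{b}
  B via B→c: +{c}
  S via S→A c d: +{a,b}
  S via S→c: +{c}
  FIRST[S]={a,b,c}  FIRST[A]={a,b}  FIRST[B]={c}
iter 2: (stable)
  FIRST[S]={a,b,c}  FIRST[A]={a,b}  FIRST[B]={c}

FIRST(S) = ["a", "b", "c"]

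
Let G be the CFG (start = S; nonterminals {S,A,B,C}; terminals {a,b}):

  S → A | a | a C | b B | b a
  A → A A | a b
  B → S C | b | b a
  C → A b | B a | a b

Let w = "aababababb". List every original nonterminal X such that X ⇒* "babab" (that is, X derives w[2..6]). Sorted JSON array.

CNF form of G:
  S -> A A | T0 C | T0 T1 | T1 B | T1 T0 | a
  A -> A A | T0 T1
  B -> S C | T1 T0 | b
  C -> A T1 | B T0 | T0 T1
  T0 -> a
  T1 -> b

CYK fill (cells [i..j] with 2 ≤ i ≤ j ≤ 6 only):
  [2..2]={B,T1}  "b"  orig:{B}
  [3..3]={S,T0}  "a"  orig:{S}
  [4..4]={B,T1}  "b"  orig:{B}
  [5..5]={S,T0}  "a"  orig:{S}
  [6..6]={B,T1}  "b"  orig:{B}
  [2..3]={B,C,S}  "ba"
  [3..4]={A,C,S}  "ab"
  [4..5]={B,C,S}  "ba"
  [5..6]={A,C,S}  "ab"
  [2..4]=∅  "bab"
  [3..5]={B,S}  "aba"
  [4..6]=∅  "bab"
  [2..5]={B,S}  "baba"
  [3..6]={A,B,S}  "abab"
  [2..6]={S}  "babab"

Original NTs in T[2,6] deriving "babab": ["S"]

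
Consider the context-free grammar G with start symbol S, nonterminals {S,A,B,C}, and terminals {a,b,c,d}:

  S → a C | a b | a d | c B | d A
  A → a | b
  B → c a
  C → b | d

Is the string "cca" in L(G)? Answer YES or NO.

CNF form of G:
  S -> T0 B | T1 C | T1 T2 | T1 T3 | T3 A
  A -> a | b
  B -> T0 T1
  C -> b | d
  T0 -> c
  T1 -> a
  T2 -> b
  T3 -> d

CYK fill:
  T[0,0] 'c' = {T0}  orig:{}
  T[1,1] 'c' = {T0}  orig:{}
  T[2,2] 'a' = {A,T1}  orig:{A}
  T[0,1] 'cc' = ∅
  T[1,2] 'ca' = {B}
  T[0,2] 'cca' = {S}

S ∈ T[0,2] ⇒ YES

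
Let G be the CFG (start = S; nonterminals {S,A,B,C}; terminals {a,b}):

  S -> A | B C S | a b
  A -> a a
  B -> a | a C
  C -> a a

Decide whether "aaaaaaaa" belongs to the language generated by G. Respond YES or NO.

CNF form of G:
  S -> B X2 | T0 T0 | T0 T1
  A -> T0 T0
  B -> T0 C | a
  C -> T0 T0
  T0 -> a
  T1 -> b
  X2 -> C S

Fill CYK table bottom-up:
  T[0,0] 'a' = {B,T0}  orig:{B}
  T[1,1] 'a' = {B,T0}  orig:{B}
  T[2,2] 'a' = {B,T0}  orig:{B}
  T[3,3] 'a' = {B,T0}  orig:{B}
  T[4,4] 'a' = {B,T0}  orig:{B}
  T[5,5] 'a' = {B,T0}  orig:{B}
  T[6,6] 'a' = {B,T0}  orig:{B}
  T[7,7] 'a' = {B,T0}  orig:{B}
  T[0,1] 'aa' = {A,C,S}
  T[1,2] 'aa' = {A,C,S}
  T[2,3] 'aa' = {A,C,S}
  T[3,4] 'aa' = {A,C,S}
  T[4,5] 'aa' = {A,C,S}
  T[5,6] 'aa' = {A,C,S}
  T[6,7] 'aa' = {A,C,S}
  T[0,2] 'aaa' = {B}
  T[1,3] 'aaa' = {B}
  T[2,4] 'aaa' = {B}
  T[3,5] 'aaa' = {B}
  T[4,6] 'aaa' = {B}
  T[5,7] 'aaa' = {B}
  T[0,3] 'aaaa' = {X2}  orig:{}
  T[1,4] 'aaaa' = {X2}  orig:{}
  T[2,5] 'aaaa' = {X2}  orig:{}
  T[3,6] 'aaaa' = {X2}  orig:{}
  T[4,7] 'aaaa' = {X2}  orig:{}
  T[0,4] 'aaaaa' = {S}
  T[1,5] 'aaaaa' = {S}
  T[2,6] 'aaaaa' = {S}
  T[3,7] 'aaaaa' = {S}
  T[0,5] 'aaaaaa' = ∅
  T[1,6] 'aaaaaa' = ∅
  T[2,7] 'aaaaaa' = ∅
  T[0,6] 'aaaaaaa' = {S,X2}  orig:{S}
  T[1,7] 'aaaaaaa' = {S,X2}  orig:{S}
  T[0,7] 'aaaaaaaa' = {S}

S ∈ T[0,7] ⇒ YES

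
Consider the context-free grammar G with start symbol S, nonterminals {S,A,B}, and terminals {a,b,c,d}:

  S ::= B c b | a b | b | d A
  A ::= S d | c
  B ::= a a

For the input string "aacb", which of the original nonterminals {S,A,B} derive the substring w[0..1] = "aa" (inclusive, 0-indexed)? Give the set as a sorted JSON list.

Convert to CNF:
  S -> B X4 | T0 A | T1 T3 | b
  A -> S T0 | c
  B -> T1 T1
  T0 -> d
  T1 -> a
  T2 -> c
  T3 -> b
  X4 -> T2 T3

CYK fill — only the sub-triangle for w[0..1]:
  cell(0,0) a: {T1}  orig:{}
  cell(1,1) a: {T1}  orig:{}
  cell(0,1) aa: {B}

Original NTs in T[0,1] deriving "aa": ["B"]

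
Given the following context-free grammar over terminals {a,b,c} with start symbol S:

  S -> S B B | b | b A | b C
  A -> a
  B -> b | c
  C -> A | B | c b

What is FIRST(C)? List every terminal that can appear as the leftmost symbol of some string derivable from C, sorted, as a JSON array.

FIRST iteration:
pass 1:
  A via A→a: +{a}
  B via B→b: +{b}
  B via B→c: +{c}
  C via C→A: +{a}
  C via C→B: +{b,c}
  S via S→b: +{b}
  S: {b}  A: {a}  B: {b,c}  C: {a,b,c}
pass 2: done
  S: {b}  A: {a}  B: {b,c}  C: {a,b,c}

FIRST(C) = ["a", "b", "c"]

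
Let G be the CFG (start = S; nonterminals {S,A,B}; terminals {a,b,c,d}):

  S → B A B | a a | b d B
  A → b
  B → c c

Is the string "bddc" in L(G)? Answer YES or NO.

Convert to CNF:
  S -> B X4 | T1 T1 | T2 X5
  A -> b
  B -> T0 T0
  T0 -> c
  T1 -> a
  T2 -> b
  T3 -> d
  X4 -> A B
  X5 -> T3 B

CYK table (by increasing span):
  [0..0]={A,T2}  "b"  orig:{A}
  [1..1]={T3}  "d"  orig:{}
  [2..2]={T3}  "d"  orig:{}
  [3..3]={T0}  "c"  orig:{}
  [0..1]=∅  "bd"
  [1..2]=∅  "dd"
  [2..3]=∅  "dc"
  [0..2]=∅  "bdd"
  [1..3]=∅  "ddc"
  [0..3]=∅  "bddc"

S ∉ T[0,3] ⇒ NO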